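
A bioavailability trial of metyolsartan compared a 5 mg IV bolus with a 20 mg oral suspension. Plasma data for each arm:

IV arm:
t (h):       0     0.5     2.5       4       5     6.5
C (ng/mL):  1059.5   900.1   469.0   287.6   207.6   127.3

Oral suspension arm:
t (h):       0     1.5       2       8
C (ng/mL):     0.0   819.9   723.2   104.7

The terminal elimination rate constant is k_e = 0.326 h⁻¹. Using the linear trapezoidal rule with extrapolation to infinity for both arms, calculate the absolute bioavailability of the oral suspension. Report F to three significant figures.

F = 0.287

Trapezoidal AUC_0→6.5 (IV):
  [0→0.5]: (1059.5+900.1)/2 × 0.5 = 489.9
  [0.5→2.5]: (900.1+469.0)/2 × 2 = 1369.1
  [2.5→4]: (469.0+287.6)/2 × 1.5 = 567.45
  [4→5]: (287.6+207.6)/2 × 1 = 247.6
  [5→6.5]: (207.6+127.3)/2 × 1.5 = 251.175
  Sum = 2925.225 ng/mL·h
IV tail: 127.3/0.326 = 390.491; AUC_iv,0→∞ = 2925.225 + 390.491 = 3315.716 ng/mL·h
Trapezoidal AUC_0→8 (oral suspension):
  [0→1.5]: (0.0+819.9)/2 × 1.5 = 614.925
  [1.5→2]: (819.9+723.2)/2 × 0.5 = 385.775
  [2→8]: (723.2+104.7)/2 × 6 = 2483.7
  Sum = 3484.4 ng/mL·h
oral suspension tail: 104.7/0.326 = 321.166; AUC_ev,0→∞ = 3484.4 + 321.166 = 3805.566 ng/mL·h
F = (AUC_ev/D_ev)/(AUC_iv/D_iv) = (3805.566/20)/(3315.716/5) = 190.2783/663.1432 = 0.2869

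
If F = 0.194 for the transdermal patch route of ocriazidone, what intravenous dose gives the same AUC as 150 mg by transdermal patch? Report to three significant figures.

Systemic exposure from an extravascular dose = F × D_ev, so the equivalent IV dose is F × D_ev.
D_iv = F × D_ev = 0.194 × 150 = 29.1 mg

D_iv = 29.1 mg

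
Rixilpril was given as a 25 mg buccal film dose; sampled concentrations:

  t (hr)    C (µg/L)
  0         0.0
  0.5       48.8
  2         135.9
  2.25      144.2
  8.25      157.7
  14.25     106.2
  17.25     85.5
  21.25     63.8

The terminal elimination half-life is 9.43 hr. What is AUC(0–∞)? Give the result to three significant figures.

AUC = 3340 µg/L·hr

Trapezoidal AUC_0→21.25:
  [0→0.5]: (0.0+48.8)/2 × 0.5 = 12.2
  [0.5→2]: (48.8+135.9)/2 × 1.5 = 138.525
  [2→2.25]: (135.9+144.2)/2 × 0.25 = 35.0125
  [2.25→8.25]: (144.2+157.7)/2 × 6 = 905.7
  [8.25→14.25]: (157.7+106.2)/2 × 6 = 791.7
  [14.25→17.25]: (106.2+85.5)/2 × 3 = 287.55
  [17.25→21.25]: (85.5+63.8)/2 × 4 = 298.6
  Sum = 2469.2875 µg/L·hr
k_e = ln2 / t½ = 0.693147 / 9.43 = 0.0735 hr^-1
Extrapolated tail: C_last / k_e = 63.8 / 0.0735 = 868.027
AUC_0→∞ = 2469.2875 + 868.027 = 3337.3145 µg/L·hr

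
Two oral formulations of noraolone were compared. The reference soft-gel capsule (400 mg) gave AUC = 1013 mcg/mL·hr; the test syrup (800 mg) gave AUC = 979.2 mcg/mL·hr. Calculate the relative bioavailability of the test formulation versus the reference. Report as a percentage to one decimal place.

F_rel = 48.3%

F_rel = (AUC_test/D_test) / (AUC_ref/D_ref)
      = (979.2/800) / (1013/400)
      = 1.224 / 2.5325 = 0.4833 = 48.33%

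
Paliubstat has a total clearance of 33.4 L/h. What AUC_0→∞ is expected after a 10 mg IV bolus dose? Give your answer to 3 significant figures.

AUC = 0.299 mg/L·h

AUC_0→∞ = Dose_iv / CL
        = 10 / 33.4 = 0.299401 mg/L·h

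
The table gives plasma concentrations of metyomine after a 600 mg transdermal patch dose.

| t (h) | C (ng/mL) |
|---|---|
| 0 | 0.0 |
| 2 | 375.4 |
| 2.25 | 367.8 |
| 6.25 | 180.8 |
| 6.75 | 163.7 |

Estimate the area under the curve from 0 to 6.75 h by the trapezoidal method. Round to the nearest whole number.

Trapezoidal AUC_0→6.75:
  [0→2]: (0.0+375.4)/2 × 2 = 375.4
  [2→2.25]: (375.4+367.8)/2 × 0.25 = 92.9
  [2.25→6.25]: (367.8+180.8)/2 × 4 = 1097.2
  [6.25→6.75]: (180.8+163.7)/2 × 0.5 = 86.125
  Sum = 1651.625 ng/mL·h

AUC = 1652 ng/mL·h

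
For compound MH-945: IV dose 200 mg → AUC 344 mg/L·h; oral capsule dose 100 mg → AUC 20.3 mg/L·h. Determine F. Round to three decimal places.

F = (AUC_ev / D_ev) / (AUC_iv / D_iv)
  = (20.3/100) / (344/200)
  = 0.203 / 1.72 = 0.1180

F = 0.118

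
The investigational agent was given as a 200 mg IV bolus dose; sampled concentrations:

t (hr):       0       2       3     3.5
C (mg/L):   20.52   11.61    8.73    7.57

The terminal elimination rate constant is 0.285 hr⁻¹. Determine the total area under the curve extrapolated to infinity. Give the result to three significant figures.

Trapezoidal AUC_0→3.5:
  [0→2]: (20.52+11.61)/2 × 2 = 32.13
  [2→3]: (11.61+8.73)/2 × 1 = 10.17
  [3→3.5]: (8.73+7.57)/2 × 0.5 = 4.075
  Sum = 46.375 mg/L·hr
Extrapolated tail: C_last / k_e = 7.57 / 0.285 = 26.561
AUC_0→∞ = 46.375 + 26.561 = 72.936 mg/L·hr

AUC = 72.9 mg/L·hr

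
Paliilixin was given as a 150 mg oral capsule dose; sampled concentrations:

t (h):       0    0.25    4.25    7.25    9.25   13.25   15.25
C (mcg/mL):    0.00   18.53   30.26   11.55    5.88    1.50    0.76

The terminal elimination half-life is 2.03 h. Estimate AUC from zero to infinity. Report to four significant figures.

Trapezoidal AUC_0→15.25:
  [0→0.25]: (0.00+18.53)/2 × 0.25 = 2.31625
  [0.25→4.25]: (18.53+30.26)/2 × 4 = 97.58
  [4.25→7.25]: (30.26+11.55)/2 × 3 = 62.715
  [7.25→9.25]: (11.55+5.88)/2 × 2 = 17.43
  [9.25→13.25]: (5.88+1.50)/2 × 4 = 14.76
  [13.25→15.25]: (1.50+0.76)/2 × 2 = 2.26
  Sum = 197.06125 mcg/mL·h
k_e = ln2 / t½ = 0.693147 / 2.03 = 0.3415 h^-1
Extrapolated tail: C_last / k_e = 0.76 / 0.3415 = 2.225
AUC_0→∞ = 197.06125 + 2.225 = 199.28625 mcg/mL·h

AUC = 199.3 mcg/mL·h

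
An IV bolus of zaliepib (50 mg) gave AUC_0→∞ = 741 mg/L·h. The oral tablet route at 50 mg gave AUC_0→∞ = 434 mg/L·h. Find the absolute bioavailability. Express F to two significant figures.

F = 0.59

F = (AUC_ev / D_ev) / (AUC_iv / D_iv)
  = (434/50) / (741/50)
  = 8.68 / 14.82 = 0.5857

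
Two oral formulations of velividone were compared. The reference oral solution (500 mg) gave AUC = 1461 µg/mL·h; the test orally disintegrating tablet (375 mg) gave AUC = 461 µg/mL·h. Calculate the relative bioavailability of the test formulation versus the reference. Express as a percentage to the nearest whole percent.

F_rel = 42%

F_rel = (AUC_test/D_test) / (AUC_ref/D_ref)
      = (461/375) / (1461/500)
      = 1.22933 / 2.922 = 0.4207 = 42.07%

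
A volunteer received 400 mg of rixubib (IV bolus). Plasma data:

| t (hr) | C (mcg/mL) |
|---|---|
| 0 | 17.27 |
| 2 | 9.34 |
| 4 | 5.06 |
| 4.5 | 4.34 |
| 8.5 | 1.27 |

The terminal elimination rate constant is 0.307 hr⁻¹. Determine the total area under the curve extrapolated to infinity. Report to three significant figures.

Trapezoidal AUC_0→8.5:
  [0→2]: (17.27+9.34)/2 × 2 = 26.61
  [2→4]: (9.34+5.06)/2 × 2 = 14.4
  [4→4.5]: (5.06+4.34)/2 × 0.5 = 2.35
  [4.5→8.5]: (4.34+1.27)/2 × 4 = 11.22
  Sum = 54.58 mcg/mL·hr
Extrapolated tail: C_last / k_e = 1.27 / 0.307 = 4.137
AUC_0→∞ = 54.58 + 4.137 = 58.717 mcg/mL·hr

AUC = 58.7 mcg/mL·hr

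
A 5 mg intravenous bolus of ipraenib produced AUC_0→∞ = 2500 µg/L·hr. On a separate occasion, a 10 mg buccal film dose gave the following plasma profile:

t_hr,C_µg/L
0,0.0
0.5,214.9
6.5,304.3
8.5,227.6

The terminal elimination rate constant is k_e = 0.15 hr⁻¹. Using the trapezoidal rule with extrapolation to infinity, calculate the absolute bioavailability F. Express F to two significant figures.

F = 0.73

Trapezoidal AUC_0→8.5 (buccal film):
  [0→0.5]: (0.0+214.9)/2 × 0.5 = 53.725
  [0.5→6.5]: (214.9+304.3)/2 × 6 = 1557.6
  [6.5→8.5]: (304.3+227.6)/2 × 2 = 531.9
  Sum = 2143.225 µg/L·hr
Tail: C_last/k_e = 227.6/0.15 = 1517.333
AUC_0→∞ (buccal film) = 2143.225 + 1517.333 = 3660.558 µg/L·hr
F = (AUC_ev/D_ev)/(AUC_iv/D_iv) = (3660.558/10)/(2500/5) = 366.0558/500 = 0.7321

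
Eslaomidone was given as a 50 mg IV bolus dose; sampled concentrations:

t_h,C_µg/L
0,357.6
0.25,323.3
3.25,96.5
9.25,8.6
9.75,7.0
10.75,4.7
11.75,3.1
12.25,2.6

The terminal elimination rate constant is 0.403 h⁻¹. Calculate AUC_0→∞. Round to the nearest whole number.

AUC = 1052 µg/L·h

Trapezoidal AUC_0→12.25:
  [0→0.25]: (357.6+323.3)/2 × 0.25 = 85.1125
  [0.25→3.25]: (323.3+96.5)/2 × 3 = 629.7
  [3.25→9.25]: (96.5+8.6)/2 × 6 = 315.3
  [9.25→9.75]: (8.6+7.0)/2 × 0.5 = 3.9
  [9.75→10.75]: (7.0+4.7)/2 × 1 = 5.85
  [10.75→11.75]: (4.7+3.1)/2 × 1 = 3.9
  [11.75→12.25]: (3.1+2.6)/2 × 0.5 = 1.425
  Sum = 1045.1875 µg/L·h
Extrapolated tail: C_last / k_e = 2.6 / 0.403 = 6.452
AUC_0→∞ = 1045.1875 + 6.452 = 1051.6395 µg/L·h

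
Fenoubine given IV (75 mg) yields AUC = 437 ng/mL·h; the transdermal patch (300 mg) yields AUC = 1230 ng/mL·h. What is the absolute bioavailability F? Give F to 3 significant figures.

F = 0.704

F = (AUC_ev / D_ev) / (AUC_iv / D_iv)
  = (1230/300) / (437/75)
  = 4.1 / 5.82667 = 0.7037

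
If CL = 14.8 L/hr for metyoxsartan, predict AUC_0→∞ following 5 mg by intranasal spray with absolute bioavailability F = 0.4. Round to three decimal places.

AUC = 0.135 mg/L·hr

AUC_0→∞ = F × Dose / CL
        = 0.4 × 5 / 14.8 = 0.135135 mg/L·hr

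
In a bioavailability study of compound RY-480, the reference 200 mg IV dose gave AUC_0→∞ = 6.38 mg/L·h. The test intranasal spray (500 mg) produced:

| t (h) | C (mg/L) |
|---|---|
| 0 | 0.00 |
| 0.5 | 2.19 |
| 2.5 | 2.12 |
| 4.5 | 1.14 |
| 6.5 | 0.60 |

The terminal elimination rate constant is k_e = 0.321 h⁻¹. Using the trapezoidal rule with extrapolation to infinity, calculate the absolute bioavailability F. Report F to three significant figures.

Trapezoidal AUC_0→6.5 (intranasal spray):
  [0→0.5]: (0.00+2.19)/2 × 0.5 = 0.5475
  [0.5→2.5]: (2.19+2.12)/2 × 2 = 4.31
  [2.5→4.5]: (2.12+1.14)/2 × 2 = 3.26
  [4.5→6.5]: (1.14+0.60)/2 × 2 = 1.74
  Sum = 9.8575 mg/L·h
Tail: C_last/k_e = 0.60/0.321 = 1.869
AUC_0→∞ (intranasal spray) = 9.8575 + 1.869 = 11.7265 mg/L·h
F = (AUC_ev/D_ev)/(AUC_iv/D_iv) = (11.7265/500)/(6.38/200) = 0.023453/0.0319 = 0.7352

F = 0.735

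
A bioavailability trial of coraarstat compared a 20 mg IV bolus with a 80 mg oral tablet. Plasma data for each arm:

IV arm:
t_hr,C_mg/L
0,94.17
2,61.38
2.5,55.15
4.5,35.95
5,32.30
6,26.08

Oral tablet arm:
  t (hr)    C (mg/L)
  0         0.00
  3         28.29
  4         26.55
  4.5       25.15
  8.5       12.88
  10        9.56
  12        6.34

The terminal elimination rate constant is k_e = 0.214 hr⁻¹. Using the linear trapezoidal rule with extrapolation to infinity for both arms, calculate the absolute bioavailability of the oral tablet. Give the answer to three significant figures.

Trapezoidal AUC_0→6 (IV):
  [0→2]: (94.17+61.38)/2 × 2 = 155.55
  [2→2.5]: (61.38+55.15)/2 × 0.5 = 29.1325
  [2.5→4.5]: (55.15+35.95)/2 × 2 = 91.1
  [4.5→5]: (35.95+32.30)/2 × 0.5 = 17.0625
  [5→6]: (32.30+26.08)/2 × 1 = 29.19
  Sum = 322.035 mg/L·hr
IV tail: 26.08/0.214 = 121.869; AUC_iv,0→∞ = 322.035 + 121.869 = 443.904 mg/L·hr
Trapezoidal AUC_0→12 (oral tablet):
  [0→3]: (0.00+28.29)/2 × 3 = 42.435
  [3→4]: (28.29+26.55)/2 × 1 = 27.42
  [4→4.5]: (26.55+25.15)/2 × 0.5 = 12.925
  [4.5→8.5]: (25.15+12.88)/2 × 4 = 76.06
  [8.5→10]: (12.88+9.56)/2 × 1.5 = 16.83
  [10→12]: (9.56+6.34)/2 × 2 = 15.9
  Sum = 191.57 mg/L·hr
oral tablet tail: 6.34/0.214 = 29.626; AUC_ev,0→∞ = 191.57 + 29.626 = 221.196 mg/L·hr
F = (AUC_ev/D_ev)/(AUC_iv/D_iv) = (221.196/80)/(443.904/20) = 2.76495/22.1952 = 0.1246

F = 0.125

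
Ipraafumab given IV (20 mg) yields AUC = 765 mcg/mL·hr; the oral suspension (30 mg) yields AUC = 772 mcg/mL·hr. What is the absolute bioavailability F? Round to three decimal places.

F = 0.673

F = (AUC_ev / D_ev) / (AUC_iv / D_iv)
  = (772/30) / (765/20)
  = 25.7333 / 38.25 = 0.6728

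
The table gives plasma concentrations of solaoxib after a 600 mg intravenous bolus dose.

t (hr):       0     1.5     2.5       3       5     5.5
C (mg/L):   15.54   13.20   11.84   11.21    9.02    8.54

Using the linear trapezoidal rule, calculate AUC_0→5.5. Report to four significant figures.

Trapezoidal AUC_0→5.5:
  [0→1.5]: (15.54+13.20)/2 × 1.5 = 21.555
  [1.5→2.5]: (13.20+11.84)/2 × 1 = 12.52
  [2.5→3]: (11.84+11.21)/2 × 0.5 = 5.7625
  [3→5]: (11.21+9.02)/2 × 2 = 20.23
  [5→5.5]: (9.02+8.54)/2 × 0.5 = 4.39
  Sum = 64.4575 mg/L·hr

AUC = 64.46 mg/L·hr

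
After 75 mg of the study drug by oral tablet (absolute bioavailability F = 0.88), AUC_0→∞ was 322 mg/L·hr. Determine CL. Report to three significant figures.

CL = F × Dose / AUC_0→∞
   = 0.88 × 75 / 322 = 0.204969 L/hr

CL = 0.205 L/hr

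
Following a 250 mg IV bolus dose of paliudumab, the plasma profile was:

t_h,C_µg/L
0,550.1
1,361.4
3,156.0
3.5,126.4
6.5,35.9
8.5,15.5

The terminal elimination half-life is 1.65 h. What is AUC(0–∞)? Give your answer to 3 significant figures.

AUC = 1380 µg/L·h

Trapezoidal AUC_0→8.5:
  [0→1]: (550.1+361.4)/2 × 1 = 455.75
  [1→3]: (361.4+156.0)/2 × 2 = 517.4
  [3→3.5]: (156.0+126.4)/2 × 0.5 = 70.6
  [3.5→6.5]: (126.4+35.9)/2 × 3 = 243.45
  [6.5→8.5]: (35.9+15.5)/2 × 2 = 51.4
  Sum = 1338.6 µg/L·h
k_e = ln2 / t½ = 0.693147 / 1.65 = 0.4201 h^-1
Extrapolated tail: C_last / k_e = 15.5 / 0.4201 = 36.896
AUC_0→∞ = 1338.6 + 36.896 = 1375.496 µg/L·h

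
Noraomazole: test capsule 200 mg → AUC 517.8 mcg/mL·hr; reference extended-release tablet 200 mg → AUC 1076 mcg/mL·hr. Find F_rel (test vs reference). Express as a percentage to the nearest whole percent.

F_rel = (AUC_test/D_test) / (AUC_ref/D_ref)
      = (517.8/200) / (1076/200)
      = 2.589 / 5.38 = 0.4812 = 48.12%

F_rel = 48%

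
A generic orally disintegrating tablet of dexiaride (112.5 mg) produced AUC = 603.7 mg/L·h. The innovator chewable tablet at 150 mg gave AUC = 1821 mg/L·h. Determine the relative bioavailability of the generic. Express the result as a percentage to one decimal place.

F_rel = 44.2%

F_rel = (AUC_test/D_test) / (AUC_ref/D_ref)
      = (603.7/112.5) / (1821/150)
      = 5.36622 / 12.14 = 0.4420 = 44.20%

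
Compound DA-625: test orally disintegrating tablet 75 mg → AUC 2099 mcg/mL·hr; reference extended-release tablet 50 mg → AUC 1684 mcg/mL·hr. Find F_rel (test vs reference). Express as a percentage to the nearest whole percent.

F_rel = (AUC_test/D_test) / (AUC_ref/D_ref)
      = (2099/75) / (1684/50)
      = 27.9867 / 33.68 = 0.8310 = 83.10%

F_rel = 83%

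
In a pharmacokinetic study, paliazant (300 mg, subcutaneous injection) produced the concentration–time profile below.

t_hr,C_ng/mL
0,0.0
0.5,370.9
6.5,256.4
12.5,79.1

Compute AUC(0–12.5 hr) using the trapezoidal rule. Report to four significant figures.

AUC = 2981 ng/mL·hr

Trapezoidal AUC_0→12.5:
  [0→0.5]: (0.0+370.9)/2 × 0.5 = 92.725
  [0.5→6.5]: (370.9+256.4)/2 × 6 = 1881.9
  [6.5→12.5]: (256.4+79.1)/2 × 6 = 1006.5
  Sum = 2981.125 ng/mL·hr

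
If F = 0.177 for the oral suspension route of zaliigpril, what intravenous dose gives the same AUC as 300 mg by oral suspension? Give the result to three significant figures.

Systemic exposure from an extravascular dose = F × D_ev, so the equivalent IV dose is F × D_ev.
D_iv = F × D_ev = 0.177 × 300 = 53.1 mg

D_iv = 53.1 mg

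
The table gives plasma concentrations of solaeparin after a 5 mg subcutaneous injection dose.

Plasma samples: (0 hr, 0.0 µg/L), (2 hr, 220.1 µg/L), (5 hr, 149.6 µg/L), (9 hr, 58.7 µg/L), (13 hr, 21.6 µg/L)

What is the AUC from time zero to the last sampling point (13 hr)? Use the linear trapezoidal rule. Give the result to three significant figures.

Trapezoidal AUC_0→13:
  [0→2]: (0.0+220.1)/2 × 2 = 220.1
  [2→5]: (220.1+149.6)/2 × 3 = 554.55
  [5→9]: (149.6+58.7)/2 × 4 = 416.6
  [9→13]: (58.7+21.6)/2 × 4 = 160.6
  Sum = 1351.85 µg/L·hr

AUC = 1350 µg/L·hr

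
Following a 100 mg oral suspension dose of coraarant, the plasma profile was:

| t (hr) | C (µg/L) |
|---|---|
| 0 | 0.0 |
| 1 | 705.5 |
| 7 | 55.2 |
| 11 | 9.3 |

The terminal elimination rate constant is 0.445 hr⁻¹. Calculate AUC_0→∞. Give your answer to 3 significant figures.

AUC = 2780 µg/L·hr

Trapezoidal AUC_0→11:
  [0→1]: (0.0+705.5)/2 × 1 = 352.75
  [1→7]: (705.5+55.2)/2 × 6 = 2282.1
  [7→11]: (55.2+9.3)/2 × 4 = 129.0
  Sum = 2763.85 µg/L·hr
Extrapolated tail: C_last / k_e = 9.3 / 0.445 = 20.899
AUC_0→∞ = 2763.85 + 20.899 = 2784.749 µg/L·hr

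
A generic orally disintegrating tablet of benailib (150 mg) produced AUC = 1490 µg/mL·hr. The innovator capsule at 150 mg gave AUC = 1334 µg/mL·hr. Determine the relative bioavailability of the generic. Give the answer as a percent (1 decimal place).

F_rel = 111.7%

F_rel = (AUC_test/D_test) / (AUC_ref/D_ref)
      = (1490/150) / (1334/150)
      = 9.93333 / 8.89333 = 1.1169 = 111.69%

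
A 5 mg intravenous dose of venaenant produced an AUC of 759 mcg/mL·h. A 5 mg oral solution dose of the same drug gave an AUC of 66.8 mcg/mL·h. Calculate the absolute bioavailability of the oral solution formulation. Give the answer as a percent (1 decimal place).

F = 8.8%

F = (AUC_ev / D_ev) / (AUC_iv / D_iv)
  = (66.8/5) / (759/5)
  = 13.36 / 151.8 = 0.0880
  = 8.80%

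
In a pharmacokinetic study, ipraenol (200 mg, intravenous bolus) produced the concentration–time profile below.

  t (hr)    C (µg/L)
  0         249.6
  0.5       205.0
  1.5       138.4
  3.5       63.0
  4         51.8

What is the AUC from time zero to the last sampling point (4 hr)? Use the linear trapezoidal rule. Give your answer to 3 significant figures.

AUC = 515 µg/L·hr

Trapezoidal AUC_0→4:
  [0→0.5]: (249.6+205.0)/2 × 0.5 = 113.65
  [0.5→1.5]: (205.0+138.4)/2 × 1 = 171.7
  [1.5→3.5]: (138.4+63.0)/2 × 2 = 201.4
  [3.5→4]: (63.0+51.8)/2 × 0.5 = 28.7
  Sum = 515.45 µg/L·hr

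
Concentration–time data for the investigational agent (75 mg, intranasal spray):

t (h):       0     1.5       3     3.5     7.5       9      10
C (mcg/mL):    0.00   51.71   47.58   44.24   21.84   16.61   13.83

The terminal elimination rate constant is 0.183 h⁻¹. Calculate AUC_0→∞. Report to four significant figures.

Trapezoidal AUC_0→10:
  [0→1.5]: (0.00+51.71)/2 × 1.5 = 38.7825
  [1.5→3]: (51.71+47.58)/2 × 1.5 = 74.4675
  [3→3.5]: (47.58+44.24)/2 × 0.5 = 22.955
  [3.5→7.5]: (44.24+21.84)/2 × 4 = 132.16
  [7.5→9]: (21.84+16.61)/2 × 1.5 = 28.8375
  [9→10]: (16.61+13.83)/2 × 1 = 15.22
  Sum = 312.4225 mcg/mL·h
Extrapolated tail: C_last / k_e = 13.83 / 0.183 = 75.574
AUC_0→∞ = 312.4225 + 75.574 = 387.9965 mcg/mL·h

AUC = 388.0 mcg/mL·h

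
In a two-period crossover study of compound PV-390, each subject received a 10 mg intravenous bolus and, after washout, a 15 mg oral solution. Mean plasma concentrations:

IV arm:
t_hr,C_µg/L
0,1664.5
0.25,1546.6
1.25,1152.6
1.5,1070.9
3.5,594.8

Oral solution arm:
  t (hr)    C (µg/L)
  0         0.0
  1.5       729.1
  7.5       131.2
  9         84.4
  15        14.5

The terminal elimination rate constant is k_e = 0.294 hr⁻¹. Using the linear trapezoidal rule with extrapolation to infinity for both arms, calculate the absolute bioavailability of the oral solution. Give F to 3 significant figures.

F = 0.424

Trapezoidal AUC_0→3.5 (IV):
  [0→0.25]: (1664.5+1546.6)/2 × 0.25 = 401.3875
  [0.25→1.25]: (1546.6+1152.6)/2 × 1 = 1349.6
  [1.25→1.5]: (1152.6+1070.9)/2 × 0.25 = 277.9375
  [1.5→3.5]: (1070.9+594.8)/2 × 2 = 1665.7
  Sum = 3694.625 µg/L·hr
IV tail: 594.8/0.294 = 2023.129; AUC_iv,0→∞ = 3694.625 + 2023.129 = 5717.754 µg/L·hr
Trapezoidal AUC_0→15 (oral solution):
  [0→1.5]: (0.0+729.1)/2 × 1.5 = 546.825
  [1.5→7.5]: (729.1+131.2)/2 × 6 = 2580.9
  [7.5→9]: (131.2+84.4)/2 × 1.5 = 161.7
  [9→15]: (84.4+14.5)/2 × 6 = 296.7
  Sum = 3586.125 µg/L·hr
oral solution tail: 14.5/0.294 = 49.320; AUC_ev,0→∞ = 3586.125 + 49.320 = 3635.445 µg/L·hr
F = (AUC_ev/D_ev)/(AUC_iv/D_iv) = (3635.445/15)/(5717.754/10) = 242.363/571.7754 = 0.4239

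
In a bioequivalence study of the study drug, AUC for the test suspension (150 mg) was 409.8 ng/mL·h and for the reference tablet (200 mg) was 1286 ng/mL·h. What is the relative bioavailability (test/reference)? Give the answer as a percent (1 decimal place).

F_rel = (AUC_test/D_test) / (AUC_ref/D_ref)
      = (409.8/150) / (1286/200)
      = 2.732 / 6.43 = 0.4249 = 42.49%

F_rel = 42.5%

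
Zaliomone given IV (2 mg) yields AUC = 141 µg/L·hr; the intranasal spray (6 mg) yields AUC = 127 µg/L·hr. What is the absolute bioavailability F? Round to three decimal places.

F = 0.300

F = (AUC_ev / D_ev) / (AUC_iv / D_iv)
  = (127/6) / (141/2)
  = 21.1667 / 70.5 = 0.3002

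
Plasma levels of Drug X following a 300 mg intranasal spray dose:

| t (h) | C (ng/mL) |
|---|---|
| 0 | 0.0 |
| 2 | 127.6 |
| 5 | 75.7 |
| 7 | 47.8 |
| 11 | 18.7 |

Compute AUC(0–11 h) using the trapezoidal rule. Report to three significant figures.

Trapezoidal AUC_0→11:
  [0→2]: (0.0+127.6)/2 × 2 = 127.6
  [2→5]: (127.6+75.7)/2 × 3 = 304.95
  [5→7]: (75.7+47.8)/2 × 2 = 123.5
  [7→11]: (47.8+18.7)/2 × 4 = 133.0
  Sum = 689.05 ng/mL·h

AUC = 689 ng/mL·h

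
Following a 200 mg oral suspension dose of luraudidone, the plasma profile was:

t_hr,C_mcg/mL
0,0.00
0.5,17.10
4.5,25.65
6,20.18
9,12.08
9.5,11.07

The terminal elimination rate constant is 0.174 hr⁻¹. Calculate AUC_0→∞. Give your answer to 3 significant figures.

AUC = 242 mcg/mL·hr

Trapezoidal AUC_0→9.5:
  [0→0.5]: (0.00+17.10)/2 × 0.5 = 4.275
  [0.5→4.5]: (17.10+25.65)/2 × 4 = 85.5
  [4.5→6]: (25.65+20.18)/2 × 1.5 = 34.3725
  [6→9]: (20.18+12.08)/2 × 3 = 48.39
  [9→9.5]: (12.08+11.07)/2 × 0.5 = 5.7875
  Sum = 178.325 mcg/mL·hr
Extrapolated tail: C_last / k_e = 11.07 / 0.174 = 63.621
AUC_0→∞ = 178.325 + 63.621 = 241.946 mcg/mL·hr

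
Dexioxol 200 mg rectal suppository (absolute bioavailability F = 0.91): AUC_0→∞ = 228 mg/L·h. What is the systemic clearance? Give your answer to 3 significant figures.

CL = F × Dose / AUC_0→∞
   = 0.91 × 200 / 228 = 0.798246 L/h

CL = 0.798 L/h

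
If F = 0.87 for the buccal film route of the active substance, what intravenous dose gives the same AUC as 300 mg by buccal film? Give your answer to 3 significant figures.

D_iv = 261 mg

Systemic exposure from an extravascular dose = F × D_ev, so the equivalent IV dose is F × D_ev.
D_iv = F × D_ev = 0.87 × 300 = 261 mg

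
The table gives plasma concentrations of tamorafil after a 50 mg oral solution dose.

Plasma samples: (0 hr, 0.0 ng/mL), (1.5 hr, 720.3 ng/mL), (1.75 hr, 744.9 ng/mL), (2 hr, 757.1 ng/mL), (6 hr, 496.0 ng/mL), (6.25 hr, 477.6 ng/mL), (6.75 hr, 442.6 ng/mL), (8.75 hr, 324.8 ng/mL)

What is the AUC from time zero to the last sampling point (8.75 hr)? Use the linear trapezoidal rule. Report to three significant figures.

Trapezoidal AUC_0→8.75:
  [0→1.5]: (0.0+720.3)/2 × 1.5 = 540.225
  [1.5→1.75]: (720.3+744.9)/2 × 0.25 = 183.15
  [1.75→2]: (744.9+757.1)/2 × 0.25 = 187.75
  [2→6]: (757.1+496.0)/2 × 4 = 2506.2
  [6→6.25]: (496.0+477.6)/2 × 0.25 = 121.7
  [6.25→6.75]: (477.6+442.6)/2 × 0.5 = 230.05
  [6.75→8.75]: (442.6+324.8)/2 × 2 = 767.4
  Sum = 4536.475 ng/mL·hr

AUC = 4540 ng/mL·hr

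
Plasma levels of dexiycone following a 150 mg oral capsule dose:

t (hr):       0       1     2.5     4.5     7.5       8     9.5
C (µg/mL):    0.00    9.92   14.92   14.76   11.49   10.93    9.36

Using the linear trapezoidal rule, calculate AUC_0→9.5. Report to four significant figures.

AUC = 113.5 µg/mL·hr

Trapezoidal AUC_0→9.5:
  [0→1]: (0.00+9.92)/2 × 1 = 4.96
  [1→2.5]: (9.92+14.92)/2 × 1.5 = 18.63
  [2.5→4.5]: (14.92+14.76)/2 × 2 = 29.68
  [4.5→7.5]: (14.76+11.49)/2 × 3 = 39.375
  [7.5→8]: (11.49+10.93)/2 × 0.5 = 5.605
  [8→9.5]: (10.93+9.36)/2 × 1.5 = 15.2175
  Sum = 113.4675 µg/mL·hr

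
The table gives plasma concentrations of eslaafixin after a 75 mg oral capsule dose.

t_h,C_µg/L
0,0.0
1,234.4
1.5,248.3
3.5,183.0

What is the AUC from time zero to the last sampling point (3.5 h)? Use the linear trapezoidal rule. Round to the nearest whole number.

Trapezoidal AUC_0→3.5:
  [0→1]: (0.0+234.4)/2 × 1 = 117.2
  [1→1.5]: (234.4+248.3)/2 × 0.5 = 120.675
  [1.5→3.5]: (248.3+183.0)/2 × 2 = 431.3
  Sum = 669.175 µg/L·h

AUC = 669 µg/L·h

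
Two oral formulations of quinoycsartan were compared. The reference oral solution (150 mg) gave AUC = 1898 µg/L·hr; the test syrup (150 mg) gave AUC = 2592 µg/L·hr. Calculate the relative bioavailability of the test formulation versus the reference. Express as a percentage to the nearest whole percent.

F_rel = (AUC_test/D_test) / (AUC_ref/D_ref)
      = (2592/150) / (1898/150)
      = 17.28 / 12.6533 = 1.3657 = 136.57%

F_rel = 137%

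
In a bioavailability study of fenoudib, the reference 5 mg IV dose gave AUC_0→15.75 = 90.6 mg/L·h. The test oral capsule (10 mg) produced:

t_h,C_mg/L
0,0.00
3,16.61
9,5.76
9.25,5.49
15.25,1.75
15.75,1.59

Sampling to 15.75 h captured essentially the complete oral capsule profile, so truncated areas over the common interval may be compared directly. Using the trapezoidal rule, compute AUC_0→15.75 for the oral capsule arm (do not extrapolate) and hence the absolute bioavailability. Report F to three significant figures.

F = 0.640

Trapezoidal AUC_0→15.75 (oral capsule):
  [0→3]: (0.00+16.61)/2 × 3 = 24.915
  [3→9]: (16.61+5.76)/2 × 6 = 67.11
  [9→9.25]: (5.76+5.49)/2 × 0.25 = 1.40625
  [9.25→15.25]: (5.49+1.75)/2 × 6 = 21.72
  [15.25→15.75]: (1.75+1.59)/2 × 0.5 = 0.835
  Sum = 115.98625 mg/L·h
F = (AUC_ev/D_ev)/(AUC_iv/D_iv) = (115.98625/10)/(90.6/5) = 11.598625/18.12 = 0.6401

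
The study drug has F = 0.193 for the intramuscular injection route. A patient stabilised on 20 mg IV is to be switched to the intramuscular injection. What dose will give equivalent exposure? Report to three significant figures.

For equal systemic exposure: F × D_ev = D_iv
D_ev = D_iv / F = 20 / 0.193 = 103.627 mg

D_intramuscular = 104 mg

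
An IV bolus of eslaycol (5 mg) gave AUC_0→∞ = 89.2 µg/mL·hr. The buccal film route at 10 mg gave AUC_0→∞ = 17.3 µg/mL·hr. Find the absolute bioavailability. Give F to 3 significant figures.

F = (AUC_ev / D_ev) / (AUC_iv / D_iv)
  = (17.3/10) / (89.2/5)
  = 1.73 / 17.84 = 0.0970

F = 0.0970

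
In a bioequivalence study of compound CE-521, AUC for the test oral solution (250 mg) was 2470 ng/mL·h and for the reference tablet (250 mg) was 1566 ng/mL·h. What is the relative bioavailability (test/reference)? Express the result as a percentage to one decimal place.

F_rel = (AUC_test/D_test) / (AUC_ref/D_ref)
      = (2470/250) / (1566/250)
      = 9.88 / 6.264 = 1.5773 = 157.73%

F_rel = 157.7%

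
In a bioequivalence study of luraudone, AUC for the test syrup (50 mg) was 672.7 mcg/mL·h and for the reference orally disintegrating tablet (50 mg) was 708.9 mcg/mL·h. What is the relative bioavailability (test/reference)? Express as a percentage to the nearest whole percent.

F_rel = 95%

F_rel = (AUC_test/D_test) / (AUC_ref/D_ref)
      = (672.7/50) / (708.9/50)
      = 13.454 / 14.178 = 0.9489 = 94.89%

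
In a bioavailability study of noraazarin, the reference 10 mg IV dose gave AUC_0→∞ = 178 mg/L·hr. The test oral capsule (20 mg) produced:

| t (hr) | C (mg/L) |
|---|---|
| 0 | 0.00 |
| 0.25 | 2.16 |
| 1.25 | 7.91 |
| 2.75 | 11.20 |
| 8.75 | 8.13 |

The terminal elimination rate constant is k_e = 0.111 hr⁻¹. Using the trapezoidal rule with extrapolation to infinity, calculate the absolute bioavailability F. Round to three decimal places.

Trapezoidal AUC_0→8.75 (oral capsule):
  [0→0.25]: (0.00+2.16)/2 × 0.25 = 0.27
  [0.25→1.25]: (2.16+7.91)/2 × 1 = 5.035
  [1.25→2.75]: (7.91+11.20)/2 × 1.5 = 14.3325
  [2.75→8.75]: (11.20+8.13)/2 × 6 = 57.99
  Sum = 77.6275 mg/L·hr
Tail: C_last/k_e = 8.13/0.111 = 73.243
AUC_0→∞ (oral capsule) = 77.6275 + 73.243 = 150.8705 mg/L·hr
F = (AUC_ev/D_ev)/(AUC_iv/D_iv) = (150.8705/20)/(178/10) = 7.543525/17.8 = 0.4238

F = 0.424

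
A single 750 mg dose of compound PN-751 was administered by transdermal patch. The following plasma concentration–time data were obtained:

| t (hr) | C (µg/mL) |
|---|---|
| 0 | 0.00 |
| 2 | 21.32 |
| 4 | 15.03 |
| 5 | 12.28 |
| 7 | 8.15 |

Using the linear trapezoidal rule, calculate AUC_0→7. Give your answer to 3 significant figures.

Trapezoidal AUC_0→7:
  [0→2]: (0.00+21.32)/2 × 2 = 21.32
  [2→4]: (21.32+15.03)/2 × 2 = 36.35
  [4→5]: (15.03+12.28)/2 × 1 = 13.655
  [5→7]: (12.28+8.15)/2 × 2 = 20.43
  Sum = 91.755 µg/mL·hr

AUC = 91.8 µg/mL·hr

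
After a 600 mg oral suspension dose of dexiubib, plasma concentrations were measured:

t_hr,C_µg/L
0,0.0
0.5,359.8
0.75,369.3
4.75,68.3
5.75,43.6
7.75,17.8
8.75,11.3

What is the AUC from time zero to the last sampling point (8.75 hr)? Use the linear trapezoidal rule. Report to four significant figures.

AUC = 1188 µg/L·hr

Trapezoidal AUC_0→8.75:
  [0→0.5]: (0.0+359.8)/2 × 0.5 = 89.95
  [0.5→0.75]: (359.8+369.3)/2 × 0.25 = 91.1375
  [0.75→4.75]: (369.3+68.3)/2 × 4 = 875.2
  [4.75→5.75]: (68.3+43.6)/2 × 1 = 55.95
  [5.75→7.75]: (43.6+17.8)/2 × 2 = 61.4
  [7.75→8.75]: (17.8+11.3)/2 × 1 = 14.55
  Sum = 1188.1875 µg/L·hr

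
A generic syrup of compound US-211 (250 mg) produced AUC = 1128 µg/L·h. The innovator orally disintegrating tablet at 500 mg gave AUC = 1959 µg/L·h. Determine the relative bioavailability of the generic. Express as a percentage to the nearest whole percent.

F_rel = 115%

F_rel = (AUC_test/D_test) / (AUC_ref/D_ref)
      = (1128/250) / (1959/500)
      = 4.512 / 3.918 = 1.1516 = 115.16%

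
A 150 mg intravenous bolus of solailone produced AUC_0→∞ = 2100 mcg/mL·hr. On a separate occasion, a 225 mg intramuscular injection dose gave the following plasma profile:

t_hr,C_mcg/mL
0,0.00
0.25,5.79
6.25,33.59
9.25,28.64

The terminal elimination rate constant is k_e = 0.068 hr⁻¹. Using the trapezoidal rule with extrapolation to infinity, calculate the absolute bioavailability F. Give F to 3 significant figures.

Trapezoidal AUC_0→9.25 (intramuscular injection):
  [0→0.25]: (0.00+5.79)/2 × 0.25 = 0.72375
  [0.25→6.25]: (5.79+33.59)/2 × 6 = 118.14
  [6.25→9.25]: (33.59+28.64)/2 × 3 = 93.345
  Sum = 212.20875 mcg/mL·hr
Tail: C_last/k_e = 28.64/0.068 = 421.176
AUC_0→∞ (intramuscular injection) = 212.20875 + 421.176 = 633.38475 mcg/mL·hr
F = (AUC_ev/D_ev)/(AUC_iv/D_iv) = (633.38475/225)/(2100/150) = 2.81504/14 = 0.2011

F = 0.201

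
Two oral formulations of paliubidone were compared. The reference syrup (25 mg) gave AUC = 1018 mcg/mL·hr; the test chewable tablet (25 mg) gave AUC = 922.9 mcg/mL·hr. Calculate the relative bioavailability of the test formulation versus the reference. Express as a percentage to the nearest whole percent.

F_rel = (AUC_test/D_test) / (AUC_ref/D_ref)
      = (922.9/25) / (1018/25)
      = 36.916 / 40.72 = 0.9066 = 90.66%

F_rel = 91%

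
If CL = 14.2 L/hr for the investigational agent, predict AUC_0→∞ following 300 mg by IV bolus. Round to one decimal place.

AUC_0→∞ = Dose_iv / CL
        = 300 / 14.2 = 21.1268 mg/L·hr

AUC = 21.1 mg/L·hr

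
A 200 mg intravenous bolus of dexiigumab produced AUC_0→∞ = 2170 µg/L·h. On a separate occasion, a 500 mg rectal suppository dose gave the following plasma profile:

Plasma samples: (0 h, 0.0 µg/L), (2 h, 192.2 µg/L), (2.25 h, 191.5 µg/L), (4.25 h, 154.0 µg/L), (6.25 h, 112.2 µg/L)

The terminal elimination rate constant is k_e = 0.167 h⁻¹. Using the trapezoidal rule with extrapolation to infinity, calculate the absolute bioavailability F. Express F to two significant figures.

Trapezoidal AUC_0→6.25 (rectal suppository):
  [0→2]: (0.0+192.2)/2 × 2 = 192.2
  [2→2.25]: (192.2+191.5)/2 × 0.25 = 47.9625
  [2.25→4.25]: (191.5+154.0)/2 × 2 = 345.5
  [4.25→6.25]: (154.0+112.2)/2 × 2 = 266.2
  Sum = 851.8625 µg/L·h
Tail: C_last/k_e = 112.2/0.167 = 671.856
AUC_0→∞ (rectal suppository) = 851.8625 + 671.856 = 1523.7185 µg/L·h
F = (AUC_ev/D_ev)/(AUC_iv/D_iv) = (1523.7185/500)/(2170/200) = 3.047437/10.85 = 0.2809

F = 0.28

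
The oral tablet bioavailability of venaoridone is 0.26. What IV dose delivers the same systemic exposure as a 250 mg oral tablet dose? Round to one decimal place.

D_iv = 65.0 mg

Systemic exposure from an extravascular dose = F × D_ev, so the equivalent IV dose is F × D_ev.
D_iv = F × D_ev = 0.26 × 250 = 65 mg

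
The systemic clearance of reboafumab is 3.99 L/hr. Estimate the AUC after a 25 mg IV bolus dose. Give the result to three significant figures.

AUC = 6.27 mg/L·hr

AUC_0→∞ = Dose_iv / CL
        = 25 / 3.99 = 6.26566 mg/L·hr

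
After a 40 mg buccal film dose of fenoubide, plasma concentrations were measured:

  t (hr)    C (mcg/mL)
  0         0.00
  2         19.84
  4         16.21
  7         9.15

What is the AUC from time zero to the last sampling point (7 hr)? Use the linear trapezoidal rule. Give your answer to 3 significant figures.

Trapezoidal AUC_0→7:
  [0→2]: (0.00+19.84)/2 × 2 = 19.84
  [2→4]: (19.84+16.21)/2 × 2 = 36.05
  [4→7]: (16.21+9.15)/2 × 3 = 38.04
  Sum = 93.93 mcg/mL·hr

AUC = 93.9 mcg/mL·hr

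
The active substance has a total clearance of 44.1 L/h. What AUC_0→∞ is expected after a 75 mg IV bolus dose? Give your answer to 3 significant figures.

AUC_0→∞ = Dose_iv / CL
        = 75 / 44.1 = 1.70068 mg/L·h

AUC = 1.70 mg/L·h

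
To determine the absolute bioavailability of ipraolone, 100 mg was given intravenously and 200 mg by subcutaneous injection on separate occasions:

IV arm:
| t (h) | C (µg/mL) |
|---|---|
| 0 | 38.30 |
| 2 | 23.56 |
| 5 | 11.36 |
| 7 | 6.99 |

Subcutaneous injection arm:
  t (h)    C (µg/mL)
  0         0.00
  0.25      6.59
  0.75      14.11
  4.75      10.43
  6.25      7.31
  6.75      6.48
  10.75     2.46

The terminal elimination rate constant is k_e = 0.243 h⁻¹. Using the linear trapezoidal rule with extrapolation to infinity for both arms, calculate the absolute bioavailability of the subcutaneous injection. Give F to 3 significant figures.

F = 0.309

Trapezoidal AUC_0→7 (IV):
  [0→2]: (38.30+23.56)/2 × 2 = 61.86
  [2→5]: (23.56+11.36)/2 × 3 = 52.38
  [5→7]: (11.36+6.99)/2 × 2 = 18.35
  Sum = 132.59 µg/mL·h
IV tail: 6.99/0.243 = 28.765; AUC_iv,0→∞ = 132.59 + 28.765 = 161.355 µg/mL·h
Trapezoidal AUC_0→10.75 (subcutaneous injection):
  [0→0.25]: (0.00+6.59)/2 × 0.25 = 0.82375
  [0.25→0.75]: (6.59+14.11)/2 × 0.5 = 5.175
  [0.75→4.75]: (14.11+10.43)/2 × 4 = 49.08
  [4.75→6.25]: (10.43+7.31)/2 × 1.5 = 13.305
  [6.25→6.75]: (7.31+6.48)/2 × 0.5 = 3.4475
  [6.75→10.75]: (6.48+2.46)/2 × 4 = 17.88
  Sum = 89.71125 µg/mL·h
subcutaneous injection tail: 2.46/0.243 = 10.123; AUC_ev,0→∞ = 89.71125 + 10.123 = 99.83425 µg/mL·h
F = (AUC_ev/D_ev)/(AUC_iv/D_iv) = (99.83425/200)/(161.355/100) = 0.49917125/1.61355 = 0.3094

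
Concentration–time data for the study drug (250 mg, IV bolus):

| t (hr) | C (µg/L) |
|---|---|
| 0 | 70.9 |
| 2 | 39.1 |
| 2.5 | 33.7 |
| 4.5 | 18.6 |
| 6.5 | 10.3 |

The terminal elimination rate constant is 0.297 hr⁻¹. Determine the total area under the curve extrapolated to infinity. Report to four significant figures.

AUC = 244.1 µg/L·hr

Trapezoidal AUC_0→6.5:
  [0→2]: (70.9+39.1)/2 × 2 = 110.0
  [2→2.5]: (39.1+33.7)/2 × 0.5 = 18.2
  [2.5→4.5]: (33.7+18.6)/2 × 2 = 52.3
  [4.5→6.5]: (18.6+10.3)/2 × 2 = 28.9
  Sum = 209.4 µg/L·hr
Extrapolated tail: C_last / k_e = 10.3 / 0.297 = 34.680
AUC_0→∞ = 209.4 + 34.680 = 244.08 µg/L·hr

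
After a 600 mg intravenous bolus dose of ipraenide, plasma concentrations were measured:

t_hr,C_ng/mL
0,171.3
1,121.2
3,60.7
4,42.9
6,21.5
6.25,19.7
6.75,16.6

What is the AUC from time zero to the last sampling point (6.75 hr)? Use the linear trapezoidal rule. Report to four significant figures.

Trapezoidal AUC_0→6.75:
  [0→1]: (171.3+121.2)/2 × 1 = 146.25
  [1→3]: (121.2+60.7)/2 × 2 = 181.9
  [3→4]: (60.7+42.9)/2 × 1 = 51.8
  [4→6]: (42.9+21.5)/2 × 2 = 64.4
  [6→6.25]: (21.5+19.7)/2 × 0.25 = 5.15
  [6.25→6.75]: (19.7+16.6)/2 × 0.5 = 9.075
  Sum = 458.575 ng/mL·hr

AUC = 458.6 ng/mL·hr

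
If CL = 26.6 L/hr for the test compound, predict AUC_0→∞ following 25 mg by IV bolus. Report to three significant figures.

AUC = 0.940 mg/L·hr

AUC_0→∞ = Dose_iv / CL
        = 25 / 26.6 = 0.93985 mg/L·hr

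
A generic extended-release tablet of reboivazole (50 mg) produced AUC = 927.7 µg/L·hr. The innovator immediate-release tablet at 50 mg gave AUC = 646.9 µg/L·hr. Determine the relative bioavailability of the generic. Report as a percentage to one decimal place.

F_rel = 143.4%

F_rel = (AUC_test/D_test) / (AUC_ref/D_ref)
      = (927.7/50) / (646.9/50)
      = 18.554 / 12.938 = 1.4341 = 143.41%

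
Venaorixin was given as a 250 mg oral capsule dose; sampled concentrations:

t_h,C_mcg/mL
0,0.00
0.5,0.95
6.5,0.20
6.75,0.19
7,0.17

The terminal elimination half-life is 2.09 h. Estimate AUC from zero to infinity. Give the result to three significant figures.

AUC = 4.29 mcg/mL·h

Trapezoidal AUC_0→7:
  [0→0.5]: (0.00+0.95)/2 × 0.5 = 0.2375
  [0.5→6.5]: (0.95+0.20)/2 × 6 = 3.45
  [6.5→6.75]: (0.20+0.19)/2 × 0.25 = 0.04875
  [6.75→7]: (0.19+0.17)/2 × 0.25 = 0.045
  Sum = 3.78125 mcg/mL·h
k_e = ln2 / t½ = 0.693147 / 2.09 = 0.3316 h^-1
Extrapolated tail: C_last / k_e = 0.17 / 0.3316 = 0.513
AUC_0→∞ = 3.78125 + 0.513 = 4.29425 mcg/mL·h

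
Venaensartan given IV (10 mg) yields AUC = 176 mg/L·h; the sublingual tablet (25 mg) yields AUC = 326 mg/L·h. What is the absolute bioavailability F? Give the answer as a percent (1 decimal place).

F = 74.1%

F = (AUC_ev / D_ev) / (AUC_iv / D_iv)
  = (326/25) / (176/10)
  = 13.04 / 17.6 = 0.7409
  = 74.09%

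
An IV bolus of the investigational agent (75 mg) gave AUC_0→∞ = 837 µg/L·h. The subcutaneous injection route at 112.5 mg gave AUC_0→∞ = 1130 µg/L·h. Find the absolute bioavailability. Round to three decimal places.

F = 0.900

F = (AUC_ev / D_ev) / (AUC_iv / D_iv)
  = (1130/112.5) / (837/75)
  = 10.0444 / 11.16 = 0.9000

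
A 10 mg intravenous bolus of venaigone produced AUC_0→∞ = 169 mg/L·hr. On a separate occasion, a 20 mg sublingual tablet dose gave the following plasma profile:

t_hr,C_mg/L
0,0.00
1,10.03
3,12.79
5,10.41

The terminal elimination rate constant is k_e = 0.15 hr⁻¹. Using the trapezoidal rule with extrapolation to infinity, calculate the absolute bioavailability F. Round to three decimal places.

Trapezoidal AUC_0→5 (sublingual tablet):
  [0→1]: (0.00+10.03)/2 × 1 = 5.015
  [1→3]: (10.03+12.79)/2 × 2 = 22.82
  [3→5]: (12.79+10.41)/2 × 2 = 23.2
  Sum = 51.035 mg/L·hr
Tail: C_last/k_e = 10.41/0.15 = 69.400
AUC_0→∞ (sublingual tablet) = 51.035 + 69.400 = 120.435 mg/L·hr
F = (AUC_ev/D_ev)/(AUC_iv/D_iv) = (120.435/20)/(169/10) = 6.02175/16.9 = 0.3563

F = 0.356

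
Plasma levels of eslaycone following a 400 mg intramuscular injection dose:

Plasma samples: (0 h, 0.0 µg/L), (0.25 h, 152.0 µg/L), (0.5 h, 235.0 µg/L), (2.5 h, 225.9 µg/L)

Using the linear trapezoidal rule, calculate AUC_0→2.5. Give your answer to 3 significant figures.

AUC = 528 µg/L·h

Trapezoidal AUC_0→2.5:
  [0→0.25]: (0.0+152.0)/2 × 0.25 = 19.0
  [0.25→0.5]: (152.0+235.0)/2 × 0.25 = 48.375
  [0.5→2.5]: (235.0+225.9)/2 × 2 = 460.9
  Sum = 528.275 µg/L·h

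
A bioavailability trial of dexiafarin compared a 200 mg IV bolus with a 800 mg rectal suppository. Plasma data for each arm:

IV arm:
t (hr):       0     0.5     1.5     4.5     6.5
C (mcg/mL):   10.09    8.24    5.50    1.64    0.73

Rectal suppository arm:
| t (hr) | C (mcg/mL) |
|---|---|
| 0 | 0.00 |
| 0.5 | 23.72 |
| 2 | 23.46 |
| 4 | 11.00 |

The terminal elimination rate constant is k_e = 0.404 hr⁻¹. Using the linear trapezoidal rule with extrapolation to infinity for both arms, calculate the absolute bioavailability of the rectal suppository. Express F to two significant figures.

Trapezoidal AUC_0→6.5 (IV):
  [0→0.5]: (10.09+8.24)/2 × 0.5 = 4.5825
  [0.5→1.5]: (8.24+5.50)/2 × 1 = 6.87
  [1.5→4.5]: (5.50+1.64)/2 × 3 = 10.71
  [4.5→6.5]: (1.64+0.73)/2 × 2 = 2.37
  Sum = 24.5325 mcg/mL·hr
IV tail: 0.73/0.404 = 1.807; AUC_iv,0→∞ = 24.5325 + 1.807 = 26.3395 mcg/mL·hr
Trapezoidal AUC_0→4 (rectal suppository):
  [0→0.5]: (0.00+23.72)/2 × 0.5 = 5.93
  [0.5→2]: (23.72+23.46)/2 × 1.5 = 35.385
  [2→4]: (23.46+11.00)/2 × 2 = 34.46
  Sum = 75.775 mcg/mL·hr
rectal suppository tail: 11.00/0.404 = 27.228; AUC_ev,0→∞ = 75.775 + 27.228 = 103.003 mcg/mL·hr
F = (AUC_ev/D_ev)/(AUC_iv/D_iv) = (103.003/800)/(26.3395/200) = 0.12875375/0.1316975 = 0.9776

F = 0.98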